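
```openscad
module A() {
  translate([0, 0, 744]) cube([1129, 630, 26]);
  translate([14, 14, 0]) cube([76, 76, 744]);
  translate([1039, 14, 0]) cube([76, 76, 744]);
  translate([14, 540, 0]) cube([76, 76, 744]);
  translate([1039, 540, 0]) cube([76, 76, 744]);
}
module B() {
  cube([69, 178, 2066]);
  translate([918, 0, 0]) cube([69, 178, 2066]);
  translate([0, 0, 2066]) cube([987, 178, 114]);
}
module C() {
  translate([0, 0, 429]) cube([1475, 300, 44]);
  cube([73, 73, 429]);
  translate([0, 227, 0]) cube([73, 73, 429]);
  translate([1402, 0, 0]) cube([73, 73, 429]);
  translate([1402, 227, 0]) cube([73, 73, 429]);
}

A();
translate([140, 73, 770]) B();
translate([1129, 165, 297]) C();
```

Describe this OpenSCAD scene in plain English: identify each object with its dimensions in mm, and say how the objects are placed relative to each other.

A is a rectangular dining table. The top is 1129×630×26 mm with its upper surface at z = 770 mm. It stands on four 76×76 mm square legs, each inset 14 mm from the nearest pair of top edges, running from the floor to the underside of the top.

B is a rectangular door frame: two vertical jambs of 69×178 mm section, 2066 mm tall, with a clear opening 849 mm wide between their inner faces. A header 114 mm tall and 178 mm deep lies on top of the jambs and spans the full outside width.

C is a long wooden bench with a 1475 mm (x) × 300 mm (y) seat, 44 mm thick, its top surface 473 mm above the floor. Four 73 mm square legs at the seat corners, flush with the edges, run from z = 0 to the seat underside.

The door frame is on top of the table. The bench is beside the table with their tops flush at z = 770.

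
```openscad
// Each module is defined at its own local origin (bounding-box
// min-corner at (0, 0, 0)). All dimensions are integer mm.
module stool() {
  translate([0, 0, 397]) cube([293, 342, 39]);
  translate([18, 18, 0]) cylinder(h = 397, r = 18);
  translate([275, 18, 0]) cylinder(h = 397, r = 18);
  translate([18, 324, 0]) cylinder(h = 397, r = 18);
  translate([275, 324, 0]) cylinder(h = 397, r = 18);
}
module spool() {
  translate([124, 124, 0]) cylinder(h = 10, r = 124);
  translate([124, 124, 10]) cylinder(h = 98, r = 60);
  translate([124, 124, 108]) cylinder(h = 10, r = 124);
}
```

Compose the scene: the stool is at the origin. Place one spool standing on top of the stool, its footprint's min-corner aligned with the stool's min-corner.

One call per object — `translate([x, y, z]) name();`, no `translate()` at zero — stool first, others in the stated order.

stool();
translate([0, 0, 436]) spool();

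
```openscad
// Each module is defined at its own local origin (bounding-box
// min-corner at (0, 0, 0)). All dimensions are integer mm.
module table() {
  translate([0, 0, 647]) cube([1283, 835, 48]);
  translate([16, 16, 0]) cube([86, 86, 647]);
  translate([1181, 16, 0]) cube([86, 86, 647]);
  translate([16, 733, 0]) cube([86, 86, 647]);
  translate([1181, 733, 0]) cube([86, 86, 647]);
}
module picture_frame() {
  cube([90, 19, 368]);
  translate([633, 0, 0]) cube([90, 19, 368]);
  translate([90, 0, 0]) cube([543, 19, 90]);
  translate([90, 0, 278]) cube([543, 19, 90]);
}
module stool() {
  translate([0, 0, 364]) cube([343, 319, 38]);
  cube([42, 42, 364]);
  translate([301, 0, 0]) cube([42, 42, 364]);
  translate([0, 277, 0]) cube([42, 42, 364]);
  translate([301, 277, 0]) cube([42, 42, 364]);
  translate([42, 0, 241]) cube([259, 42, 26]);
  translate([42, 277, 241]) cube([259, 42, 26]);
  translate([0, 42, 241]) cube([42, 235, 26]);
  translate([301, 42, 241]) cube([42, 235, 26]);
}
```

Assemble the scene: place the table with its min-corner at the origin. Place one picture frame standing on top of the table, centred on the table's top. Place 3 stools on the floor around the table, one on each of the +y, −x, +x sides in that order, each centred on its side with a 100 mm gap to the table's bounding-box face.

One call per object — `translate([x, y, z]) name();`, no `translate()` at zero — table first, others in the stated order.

table();
translate([280, 408, 695]) picture_frame();
translate([470, 935, 0]) stool();
translate([-443, 258, 0]) stool();
translate([1383, 258, 0]) stool();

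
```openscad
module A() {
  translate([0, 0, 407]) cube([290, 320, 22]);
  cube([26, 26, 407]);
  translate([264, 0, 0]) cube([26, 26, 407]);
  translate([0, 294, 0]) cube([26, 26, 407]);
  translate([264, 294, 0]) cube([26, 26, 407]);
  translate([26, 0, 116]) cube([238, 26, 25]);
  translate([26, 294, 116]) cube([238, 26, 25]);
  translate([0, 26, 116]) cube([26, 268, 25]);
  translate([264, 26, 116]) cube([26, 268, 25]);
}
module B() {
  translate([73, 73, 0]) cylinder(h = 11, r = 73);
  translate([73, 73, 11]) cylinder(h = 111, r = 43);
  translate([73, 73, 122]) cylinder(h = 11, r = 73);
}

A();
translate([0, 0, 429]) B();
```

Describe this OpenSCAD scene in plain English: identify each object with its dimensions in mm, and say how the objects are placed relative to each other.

A is a simple wooden stool: a rectangular seat 290 mm (x) by 320 mm (y), 22 mm thick, top face at z = 429 mm, on four square legs, each 26×26 mm in cross-section. The legs rest on z = 0, each flush with a corner of the seat. Four stretchers, 26 mm wide and 25 mm tall, connect adjacent legs with their undersides at z = 116 mm, each running between the inner faces of the legs it joins and aligned with the legs' outer faces on the other axis.

B is a spool: two coaxial disc flanges of radius 73 mm and thickness 11 mm, joined by a core cylinder of radius 43 mm and height 111 mm. The lower flange rests on z = 0 and the three cylinders share a vertical axis.

The spool is on top of the stool.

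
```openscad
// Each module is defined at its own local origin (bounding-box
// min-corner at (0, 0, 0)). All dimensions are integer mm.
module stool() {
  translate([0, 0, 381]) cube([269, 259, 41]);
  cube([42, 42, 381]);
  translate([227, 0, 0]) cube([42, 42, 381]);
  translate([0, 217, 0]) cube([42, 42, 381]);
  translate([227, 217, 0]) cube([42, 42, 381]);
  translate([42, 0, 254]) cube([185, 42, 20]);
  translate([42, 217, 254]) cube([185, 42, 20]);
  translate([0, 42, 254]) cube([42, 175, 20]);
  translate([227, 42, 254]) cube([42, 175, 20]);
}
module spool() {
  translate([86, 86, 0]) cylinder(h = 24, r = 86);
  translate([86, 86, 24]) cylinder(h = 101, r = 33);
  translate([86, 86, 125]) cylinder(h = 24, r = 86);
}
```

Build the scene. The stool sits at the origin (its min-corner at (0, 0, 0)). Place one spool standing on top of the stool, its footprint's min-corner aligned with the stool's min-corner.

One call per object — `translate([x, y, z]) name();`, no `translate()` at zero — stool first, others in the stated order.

stool();
translate([0, 0, 422]) spool();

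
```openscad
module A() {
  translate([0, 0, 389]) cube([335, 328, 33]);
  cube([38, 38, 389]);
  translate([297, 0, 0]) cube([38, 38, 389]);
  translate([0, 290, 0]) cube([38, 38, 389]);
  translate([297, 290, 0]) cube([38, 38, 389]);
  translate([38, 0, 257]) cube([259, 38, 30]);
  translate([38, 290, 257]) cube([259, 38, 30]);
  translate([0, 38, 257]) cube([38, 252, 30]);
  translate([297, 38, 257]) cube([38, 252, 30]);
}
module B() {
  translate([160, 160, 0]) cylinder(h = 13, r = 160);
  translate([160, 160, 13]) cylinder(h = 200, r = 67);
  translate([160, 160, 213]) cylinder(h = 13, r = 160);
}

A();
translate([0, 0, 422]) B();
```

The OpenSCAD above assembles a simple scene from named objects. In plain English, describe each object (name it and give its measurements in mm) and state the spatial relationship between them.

A is a four-legged stool. The seat is a 335×328×33 mm slab whose top surface is at z = 422 mm; four square legs, each 38×38 mm in cross-section, run from the floor (z = 0) to the underside of the seat, each flush with a corner of the seat. Four stretchers, 38 mm wide and 30 mm tall, connect adjacent legs with their undersides at z = 257 mm, each running between the inner faces of the legs it joins and aligned with the legs' outer faces on the other axis.

B is a spool: two coaxial disc flanges of radius 160 mm and thickness 13 mm, joined by a core cylinder of radius 67 mm and height 200 mm. The lower flange rests on z = 0 and the three cylinders share a vertical axis.

The spool is on top of the stool.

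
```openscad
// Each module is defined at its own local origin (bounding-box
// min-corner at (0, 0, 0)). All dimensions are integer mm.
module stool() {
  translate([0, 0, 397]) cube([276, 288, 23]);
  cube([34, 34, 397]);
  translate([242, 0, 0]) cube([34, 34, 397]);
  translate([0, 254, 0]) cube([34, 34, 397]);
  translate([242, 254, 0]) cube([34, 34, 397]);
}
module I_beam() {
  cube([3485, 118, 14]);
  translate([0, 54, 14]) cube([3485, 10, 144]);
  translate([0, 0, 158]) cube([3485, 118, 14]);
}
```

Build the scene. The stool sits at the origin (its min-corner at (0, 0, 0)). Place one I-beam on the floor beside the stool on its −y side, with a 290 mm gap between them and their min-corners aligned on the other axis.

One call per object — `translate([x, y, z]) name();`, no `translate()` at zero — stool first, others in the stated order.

stool();
translate([0, -408, 0]) I_beam();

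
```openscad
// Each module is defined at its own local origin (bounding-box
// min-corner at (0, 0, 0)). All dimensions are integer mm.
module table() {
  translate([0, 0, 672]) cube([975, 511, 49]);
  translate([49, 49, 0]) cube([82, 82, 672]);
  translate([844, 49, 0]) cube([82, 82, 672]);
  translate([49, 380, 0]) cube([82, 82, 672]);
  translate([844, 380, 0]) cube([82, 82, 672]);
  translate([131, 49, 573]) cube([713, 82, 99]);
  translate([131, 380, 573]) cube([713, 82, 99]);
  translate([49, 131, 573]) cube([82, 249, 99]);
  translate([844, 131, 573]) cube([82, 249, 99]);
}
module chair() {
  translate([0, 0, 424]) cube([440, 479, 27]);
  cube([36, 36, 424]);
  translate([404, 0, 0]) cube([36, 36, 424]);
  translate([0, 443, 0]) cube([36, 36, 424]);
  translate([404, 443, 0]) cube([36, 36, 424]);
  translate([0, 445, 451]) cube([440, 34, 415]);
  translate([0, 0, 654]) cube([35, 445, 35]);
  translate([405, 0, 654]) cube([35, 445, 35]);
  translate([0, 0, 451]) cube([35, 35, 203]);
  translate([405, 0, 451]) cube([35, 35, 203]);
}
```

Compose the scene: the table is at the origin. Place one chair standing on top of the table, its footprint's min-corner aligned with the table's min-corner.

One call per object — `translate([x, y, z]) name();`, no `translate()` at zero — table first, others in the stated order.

table();
translate([0, 0, 721]) chair();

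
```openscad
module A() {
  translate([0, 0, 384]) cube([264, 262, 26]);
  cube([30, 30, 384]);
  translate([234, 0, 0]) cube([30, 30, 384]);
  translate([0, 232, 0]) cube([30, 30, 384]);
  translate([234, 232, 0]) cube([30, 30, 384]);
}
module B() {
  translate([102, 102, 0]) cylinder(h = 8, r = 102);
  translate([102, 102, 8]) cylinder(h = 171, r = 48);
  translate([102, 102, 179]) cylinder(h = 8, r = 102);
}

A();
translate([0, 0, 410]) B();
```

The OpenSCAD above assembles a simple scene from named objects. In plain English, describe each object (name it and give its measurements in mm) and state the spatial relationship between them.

A is a four-legged stool. The seat is 264×262 mm, 26 mm thick, top at z = 410 mm. It stands on four square legs, each 30×30 mm in cross-section, from z = 0 to the seat underside, each flush with a corner of the seat.

B is a spool: two coaxial disc flanges of radius 102 mm and thickness 8 mm, joined by a core cylinder of radius 48 mm and height 171 mm. The lower flange rests on z = 0 and the three cylinders share a vertical axis.

The spool is on top of the stool.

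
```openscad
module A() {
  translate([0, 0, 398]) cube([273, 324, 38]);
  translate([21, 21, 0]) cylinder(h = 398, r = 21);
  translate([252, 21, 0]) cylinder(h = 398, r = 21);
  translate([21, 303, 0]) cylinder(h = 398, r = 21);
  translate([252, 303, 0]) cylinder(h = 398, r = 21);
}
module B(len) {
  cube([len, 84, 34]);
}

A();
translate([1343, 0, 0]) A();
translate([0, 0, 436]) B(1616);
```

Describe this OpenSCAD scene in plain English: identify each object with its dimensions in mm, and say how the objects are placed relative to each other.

A is a four-legged stool. The seat is 273×324 mm, 38 mm thick, top at z = 436 mm. It stands on four round legs, each 42 mm in diameter, from z = 0 to the seat underside, each leg's axis is inset half a diameter from the nearest pair of seat edges (so the leg's bounding box is flush with the corner).

B is a rectangular beam 1616 mm long (x), 84 mm deep (y), 34 mm thick (z).

The beam spans the tops of two stools placed 1070 mm apart, resting at z = 436 mm.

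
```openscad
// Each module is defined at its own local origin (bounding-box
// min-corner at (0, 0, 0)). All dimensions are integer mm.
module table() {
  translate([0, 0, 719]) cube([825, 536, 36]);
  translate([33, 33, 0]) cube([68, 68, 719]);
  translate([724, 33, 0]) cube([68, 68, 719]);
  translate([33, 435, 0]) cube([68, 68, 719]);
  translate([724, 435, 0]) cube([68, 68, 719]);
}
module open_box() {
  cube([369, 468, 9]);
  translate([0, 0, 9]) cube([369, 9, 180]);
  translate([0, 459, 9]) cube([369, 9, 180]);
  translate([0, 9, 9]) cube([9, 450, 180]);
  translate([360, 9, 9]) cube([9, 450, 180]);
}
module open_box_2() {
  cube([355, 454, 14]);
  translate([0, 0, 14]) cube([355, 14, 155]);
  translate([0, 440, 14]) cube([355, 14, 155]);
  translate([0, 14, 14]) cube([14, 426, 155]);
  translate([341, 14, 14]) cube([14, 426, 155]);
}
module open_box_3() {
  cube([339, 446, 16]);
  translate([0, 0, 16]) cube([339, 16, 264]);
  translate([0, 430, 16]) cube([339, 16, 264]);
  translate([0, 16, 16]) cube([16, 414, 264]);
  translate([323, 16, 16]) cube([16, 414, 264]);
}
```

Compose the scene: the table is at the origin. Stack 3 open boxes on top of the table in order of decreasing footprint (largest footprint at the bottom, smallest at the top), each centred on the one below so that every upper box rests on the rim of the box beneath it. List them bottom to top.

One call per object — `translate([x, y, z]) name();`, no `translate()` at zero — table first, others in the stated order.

table();
translate([228, 34, 755]) open_box();
translate([235, 41, 944]) open_box_2();
translate([243, 45, 1113]) open_box_3();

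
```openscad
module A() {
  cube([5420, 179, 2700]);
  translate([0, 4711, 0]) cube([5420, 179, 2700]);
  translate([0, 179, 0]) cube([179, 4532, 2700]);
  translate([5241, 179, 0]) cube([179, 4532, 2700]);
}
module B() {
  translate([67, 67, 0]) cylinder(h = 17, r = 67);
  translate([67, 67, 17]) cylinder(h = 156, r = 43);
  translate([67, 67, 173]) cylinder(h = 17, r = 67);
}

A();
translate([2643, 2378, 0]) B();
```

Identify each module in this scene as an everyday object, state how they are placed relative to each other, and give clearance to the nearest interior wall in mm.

Clearances: x = 2464, y = 2199; minimum 2199 mm.

A is a house frame. B is a spool. The spool sits inside the house frame, centred. The clearance to the nearest interior wall is 2199 mm.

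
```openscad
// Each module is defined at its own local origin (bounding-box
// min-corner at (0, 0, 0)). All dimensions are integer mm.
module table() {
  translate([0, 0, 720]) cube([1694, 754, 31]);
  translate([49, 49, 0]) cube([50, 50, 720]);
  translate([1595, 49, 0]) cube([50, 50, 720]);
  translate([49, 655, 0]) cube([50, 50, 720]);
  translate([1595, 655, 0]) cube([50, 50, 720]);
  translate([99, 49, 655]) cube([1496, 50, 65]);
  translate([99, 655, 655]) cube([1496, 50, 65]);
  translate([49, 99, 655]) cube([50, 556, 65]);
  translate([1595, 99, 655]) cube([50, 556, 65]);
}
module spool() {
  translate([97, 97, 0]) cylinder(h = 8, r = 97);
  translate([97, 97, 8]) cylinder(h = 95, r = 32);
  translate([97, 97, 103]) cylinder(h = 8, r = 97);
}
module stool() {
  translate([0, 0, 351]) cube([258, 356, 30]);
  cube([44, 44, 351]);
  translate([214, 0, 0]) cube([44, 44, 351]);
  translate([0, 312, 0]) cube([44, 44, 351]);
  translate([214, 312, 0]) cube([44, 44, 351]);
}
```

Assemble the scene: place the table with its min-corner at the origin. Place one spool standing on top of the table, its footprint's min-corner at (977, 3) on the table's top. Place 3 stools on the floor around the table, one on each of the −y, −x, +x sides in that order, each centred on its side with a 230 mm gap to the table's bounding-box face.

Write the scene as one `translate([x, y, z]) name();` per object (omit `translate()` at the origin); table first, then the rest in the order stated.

table();
translate([977, 3, 751]) spool();
translate([718, -586, 0]) stool();
translate([-488, 199, 0]) stool();
translate([1924, 199, 0]) stool();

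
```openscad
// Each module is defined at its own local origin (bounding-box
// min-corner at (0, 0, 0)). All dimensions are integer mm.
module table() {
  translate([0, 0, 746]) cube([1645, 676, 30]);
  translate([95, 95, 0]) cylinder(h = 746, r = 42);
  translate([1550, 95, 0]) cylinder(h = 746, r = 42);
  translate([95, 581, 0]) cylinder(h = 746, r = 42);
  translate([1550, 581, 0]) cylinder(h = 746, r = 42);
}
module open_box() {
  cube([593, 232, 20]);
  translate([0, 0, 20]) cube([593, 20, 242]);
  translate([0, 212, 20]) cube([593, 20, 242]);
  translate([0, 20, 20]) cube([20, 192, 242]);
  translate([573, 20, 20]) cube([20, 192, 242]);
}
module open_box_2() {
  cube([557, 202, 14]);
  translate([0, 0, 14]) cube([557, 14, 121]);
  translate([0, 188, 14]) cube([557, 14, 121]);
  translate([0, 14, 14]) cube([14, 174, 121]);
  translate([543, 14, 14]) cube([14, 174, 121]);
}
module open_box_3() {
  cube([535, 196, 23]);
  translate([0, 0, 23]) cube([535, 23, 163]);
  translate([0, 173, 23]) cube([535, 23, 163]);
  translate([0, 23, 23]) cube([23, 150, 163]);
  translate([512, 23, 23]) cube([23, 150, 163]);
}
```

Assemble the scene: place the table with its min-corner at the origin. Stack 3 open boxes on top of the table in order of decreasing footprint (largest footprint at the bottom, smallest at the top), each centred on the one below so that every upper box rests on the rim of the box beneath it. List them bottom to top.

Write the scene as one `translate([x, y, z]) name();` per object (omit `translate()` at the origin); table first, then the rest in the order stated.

table();
translate([526, 222, 776]) open_box();
translate([544, 237, 1038]) open_box_2();
translate([555, 240, 1173]) open_box_3();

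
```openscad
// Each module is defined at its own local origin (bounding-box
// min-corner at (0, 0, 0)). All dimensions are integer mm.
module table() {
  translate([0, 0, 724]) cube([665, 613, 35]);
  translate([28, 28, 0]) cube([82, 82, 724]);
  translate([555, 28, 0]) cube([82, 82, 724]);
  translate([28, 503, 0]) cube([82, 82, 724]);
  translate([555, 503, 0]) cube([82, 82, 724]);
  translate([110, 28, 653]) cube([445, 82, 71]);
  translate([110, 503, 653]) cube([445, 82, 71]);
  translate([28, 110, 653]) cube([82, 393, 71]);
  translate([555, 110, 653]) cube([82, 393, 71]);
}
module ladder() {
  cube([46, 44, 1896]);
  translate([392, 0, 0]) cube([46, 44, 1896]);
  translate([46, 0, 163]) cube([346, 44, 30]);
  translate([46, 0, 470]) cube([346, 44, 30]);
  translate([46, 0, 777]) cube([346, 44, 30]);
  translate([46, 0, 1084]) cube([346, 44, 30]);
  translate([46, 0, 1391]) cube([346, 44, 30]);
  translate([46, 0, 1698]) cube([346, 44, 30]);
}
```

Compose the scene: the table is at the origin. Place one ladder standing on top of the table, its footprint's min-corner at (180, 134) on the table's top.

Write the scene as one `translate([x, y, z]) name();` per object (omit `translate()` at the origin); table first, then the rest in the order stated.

table();
translate([180, 134, 759]) ladder();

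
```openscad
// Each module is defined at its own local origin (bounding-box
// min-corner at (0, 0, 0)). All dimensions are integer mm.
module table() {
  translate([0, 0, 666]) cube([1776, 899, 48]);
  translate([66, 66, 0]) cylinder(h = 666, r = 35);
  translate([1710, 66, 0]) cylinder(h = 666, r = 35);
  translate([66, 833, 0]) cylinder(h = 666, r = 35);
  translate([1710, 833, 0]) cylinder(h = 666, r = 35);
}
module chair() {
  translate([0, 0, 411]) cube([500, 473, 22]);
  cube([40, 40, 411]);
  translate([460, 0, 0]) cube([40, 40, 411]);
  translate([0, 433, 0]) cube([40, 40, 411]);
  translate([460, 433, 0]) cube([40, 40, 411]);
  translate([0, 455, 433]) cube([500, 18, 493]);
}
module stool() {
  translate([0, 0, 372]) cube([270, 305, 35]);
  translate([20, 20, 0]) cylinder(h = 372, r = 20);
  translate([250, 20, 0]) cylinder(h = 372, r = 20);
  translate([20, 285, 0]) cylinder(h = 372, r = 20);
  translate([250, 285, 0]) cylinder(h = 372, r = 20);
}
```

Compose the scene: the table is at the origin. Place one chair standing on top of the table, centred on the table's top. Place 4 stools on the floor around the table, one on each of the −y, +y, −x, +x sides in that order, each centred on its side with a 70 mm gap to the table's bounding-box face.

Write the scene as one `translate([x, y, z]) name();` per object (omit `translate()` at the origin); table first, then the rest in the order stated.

table();
translate([638, 213, 714]) chair();
translate([753, -375, 0]) stool();
translate([753, 969, 0]) stool();
translate([-340, 297, 0]) stool();
translate([1846, 297, 0]) stool();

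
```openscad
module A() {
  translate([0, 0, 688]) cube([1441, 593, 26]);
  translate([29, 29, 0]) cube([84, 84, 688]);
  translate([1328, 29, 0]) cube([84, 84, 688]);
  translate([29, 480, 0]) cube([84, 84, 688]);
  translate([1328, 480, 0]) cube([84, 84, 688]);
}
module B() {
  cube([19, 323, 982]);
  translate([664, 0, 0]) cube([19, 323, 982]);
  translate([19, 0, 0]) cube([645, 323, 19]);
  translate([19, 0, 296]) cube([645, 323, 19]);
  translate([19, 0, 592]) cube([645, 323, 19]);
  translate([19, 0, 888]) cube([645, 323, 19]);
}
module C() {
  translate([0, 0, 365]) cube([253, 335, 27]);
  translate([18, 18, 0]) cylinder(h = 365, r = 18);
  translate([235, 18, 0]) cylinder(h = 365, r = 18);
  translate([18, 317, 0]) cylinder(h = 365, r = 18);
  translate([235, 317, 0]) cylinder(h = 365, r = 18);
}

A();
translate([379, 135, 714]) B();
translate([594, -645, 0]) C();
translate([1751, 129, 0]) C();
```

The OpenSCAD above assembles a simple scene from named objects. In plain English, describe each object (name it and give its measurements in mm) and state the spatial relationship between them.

A is a table: top 1441 mm (x) × 593 mm (y), 26 mm thick, upper face at z = 714 mm, on four 84×84 mm square legs, each inset 29 mm from the nearest pair of top edges, running from z = 0 to the bottom of the top.

B is a bookshelf 683 mm wide overall, 323 mm deep and 982 mm tall. The two sides are 19 mm thick vertical panels. 4 horizontal shelves of 19 mm thickness span between the inner faces of the sides; the lowest shelf sits on the floor and shelves are stacked with a clear vertical gap of 277 mm between each pair.

C is a four-legged stool. The seat is a 253×335×27 mm slab whose top surface is at z = 392 mm; four round legs, each 36 mm in diameter, run from the floor (z = 0) to the underside of the seat, each leg's axis is inset half a diameter from the nearest pair of seat edges (so the leg's bounding box is flush with the corner).

The bookshelf is on top of the table, centred. Two stools sit around the table at the −y, +x sides.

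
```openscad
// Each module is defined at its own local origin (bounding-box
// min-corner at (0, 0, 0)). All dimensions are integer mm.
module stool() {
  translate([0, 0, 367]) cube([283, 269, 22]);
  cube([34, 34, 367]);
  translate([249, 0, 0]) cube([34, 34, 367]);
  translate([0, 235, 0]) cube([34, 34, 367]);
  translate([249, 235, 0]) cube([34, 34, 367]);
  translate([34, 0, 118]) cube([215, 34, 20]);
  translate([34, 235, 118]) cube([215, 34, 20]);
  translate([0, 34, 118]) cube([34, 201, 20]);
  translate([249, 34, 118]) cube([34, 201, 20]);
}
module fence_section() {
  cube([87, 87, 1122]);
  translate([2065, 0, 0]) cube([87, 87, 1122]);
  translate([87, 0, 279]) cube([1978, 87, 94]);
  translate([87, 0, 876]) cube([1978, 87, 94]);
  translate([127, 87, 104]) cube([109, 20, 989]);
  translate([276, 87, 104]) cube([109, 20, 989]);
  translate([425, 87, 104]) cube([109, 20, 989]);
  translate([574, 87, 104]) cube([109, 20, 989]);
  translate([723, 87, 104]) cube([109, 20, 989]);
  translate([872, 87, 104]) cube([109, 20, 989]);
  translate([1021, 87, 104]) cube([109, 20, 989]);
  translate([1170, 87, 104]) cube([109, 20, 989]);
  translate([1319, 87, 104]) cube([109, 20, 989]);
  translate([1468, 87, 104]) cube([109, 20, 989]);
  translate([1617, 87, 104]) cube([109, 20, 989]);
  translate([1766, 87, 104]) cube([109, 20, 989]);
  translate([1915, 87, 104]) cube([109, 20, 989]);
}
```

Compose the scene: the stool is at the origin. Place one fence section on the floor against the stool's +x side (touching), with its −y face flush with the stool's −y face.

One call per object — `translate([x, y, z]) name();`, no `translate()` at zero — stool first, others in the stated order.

stool();
translate([283, 0, 0]) fence_section();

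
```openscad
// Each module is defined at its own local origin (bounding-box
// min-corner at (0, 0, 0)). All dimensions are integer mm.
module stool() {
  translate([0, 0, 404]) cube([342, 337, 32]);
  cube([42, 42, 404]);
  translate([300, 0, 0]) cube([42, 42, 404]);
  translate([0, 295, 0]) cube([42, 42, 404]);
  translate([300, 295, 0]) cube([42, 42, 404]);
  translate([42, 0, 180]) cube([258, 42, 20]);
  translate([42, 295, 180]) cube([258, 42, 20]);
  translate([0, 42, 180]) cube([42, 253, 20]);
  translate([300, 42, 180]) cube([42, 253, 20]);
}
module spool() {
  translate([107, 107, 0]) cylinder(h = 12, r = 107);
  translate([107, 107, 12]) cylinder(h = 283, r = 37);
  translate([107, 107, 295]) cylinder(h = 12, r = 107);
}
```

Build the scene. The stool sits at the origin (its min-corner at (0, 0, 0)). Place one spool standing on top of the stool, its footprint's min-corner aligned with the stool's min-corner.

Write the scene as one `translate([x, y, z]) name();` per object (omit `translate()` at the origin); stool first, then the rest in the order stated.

stool();
translate([0, 0, 436]) spool();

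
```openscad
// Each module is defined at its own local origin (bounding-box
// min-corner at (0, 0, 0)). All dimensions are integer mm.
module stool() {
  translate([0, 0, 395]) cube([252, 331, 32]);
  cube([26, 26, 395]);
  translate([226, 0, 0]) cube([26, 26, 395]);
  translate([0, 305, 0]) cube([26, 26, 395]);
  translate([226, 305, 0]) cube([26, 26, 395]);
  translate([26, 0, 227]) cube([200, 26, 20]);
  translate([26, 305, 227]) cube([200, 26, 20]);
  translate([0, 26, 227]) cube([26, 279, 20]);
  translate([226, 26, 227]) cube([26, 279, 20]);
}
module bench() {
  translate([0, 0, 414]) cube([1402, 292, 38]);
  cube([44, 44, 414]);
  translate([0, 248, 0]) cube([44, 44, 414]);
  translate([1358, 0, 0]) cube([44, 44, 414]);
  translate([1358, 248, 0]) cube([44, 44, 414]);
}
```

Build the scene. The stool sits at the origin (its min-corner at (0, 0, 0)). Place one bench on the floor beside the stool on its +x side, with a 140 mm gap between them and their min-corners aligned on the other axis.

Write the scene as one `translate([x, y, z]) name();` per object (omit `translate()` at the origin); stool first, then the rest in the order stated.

stool();
translate([392, 0, 0]) bench();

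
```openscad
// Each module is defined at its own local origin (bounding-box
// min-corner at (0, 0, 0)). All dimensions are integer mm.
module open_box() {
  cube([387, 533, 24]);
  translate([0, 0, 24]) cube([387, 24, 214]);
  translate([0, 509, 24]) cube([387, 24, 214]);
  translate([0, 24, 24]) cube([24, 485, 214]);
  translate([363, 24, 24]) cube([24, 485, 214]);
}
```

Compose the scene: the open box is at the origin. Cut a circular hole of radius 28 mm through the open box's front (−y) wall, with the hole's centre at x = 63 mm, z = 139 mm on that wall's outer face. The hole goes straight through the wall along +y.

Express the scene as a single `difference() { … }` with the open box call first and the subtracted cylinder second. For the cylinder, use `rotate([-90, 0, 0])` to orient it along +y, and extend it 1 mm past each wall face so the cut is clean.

difference() {
  open_box();
  translate([63, -1, 139]) rotate([-90, 0, 0]) cylinder(h = 26, r = 28);
}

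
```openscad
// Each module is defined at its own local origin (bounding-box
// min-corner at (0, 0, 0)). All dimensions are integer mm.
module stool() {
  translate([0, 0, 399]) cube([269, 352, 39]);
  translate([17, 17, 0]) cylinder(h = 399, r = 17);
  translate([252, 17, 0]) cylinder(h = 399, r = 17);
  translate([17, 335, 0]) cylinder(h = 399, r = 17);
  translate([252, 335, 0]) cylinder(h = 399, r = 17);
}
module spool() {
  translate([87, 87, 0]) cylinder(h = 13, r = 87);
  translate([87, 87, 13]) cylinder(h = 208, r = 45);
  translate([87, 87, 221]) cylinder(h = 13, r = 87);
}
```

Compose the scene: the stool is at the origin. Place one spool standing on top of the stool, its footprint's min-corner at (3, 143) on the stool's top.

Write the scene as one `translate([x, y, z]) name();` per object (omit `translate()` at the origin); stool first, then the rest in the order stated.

stool();
translate([3, 143, 438]) spool();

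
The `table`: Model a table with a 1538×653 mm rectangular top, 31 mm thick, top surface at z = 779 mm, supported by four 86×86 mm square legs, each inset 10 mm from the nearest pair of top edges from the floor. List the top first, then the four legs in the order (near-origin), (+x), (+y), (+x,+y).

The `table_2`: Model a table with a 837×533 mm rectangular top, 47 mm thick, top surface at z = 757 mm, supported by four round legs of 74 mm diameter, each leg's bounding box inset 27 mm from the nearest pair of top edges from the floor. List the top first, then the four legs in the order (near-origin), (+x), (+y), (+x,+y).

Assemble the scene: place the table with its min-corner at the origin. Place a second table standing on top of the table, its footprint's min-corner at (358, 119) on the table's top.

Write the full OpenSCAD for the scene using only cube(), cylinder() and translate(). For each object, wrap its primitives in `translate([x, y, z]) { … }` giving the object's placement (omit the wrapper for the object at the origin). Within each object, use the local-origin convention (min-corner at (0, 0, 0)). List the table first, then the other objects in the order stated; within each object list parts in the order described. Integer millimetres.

translate([0, 0, 748]) cube([1538, 653, 31]);
translate([10, 10, 0]) cube([86, 86, 748]);
translate([1442, 10, 0]) cube([86, 86, 748]);
translate([10, 557, 0]) cube([86, 86, 748]);
translate([1442, 557, 0]) cube([86, 86, 748]);
translate([358, 119, 779]) {
  translate([0, 0, 710]) cube([837, 533, 47]);
  translate([64, 64, 0]) cylinder(h = 710, r = 37);
  translate([773, 64, 0]) cylinder(h = 710, r = 37);
  translate([64, 469, 0]) cylinder(h = 710, r = 37);
  translate([773, 469, 0]) cylinder(h = 710, r = 37);
}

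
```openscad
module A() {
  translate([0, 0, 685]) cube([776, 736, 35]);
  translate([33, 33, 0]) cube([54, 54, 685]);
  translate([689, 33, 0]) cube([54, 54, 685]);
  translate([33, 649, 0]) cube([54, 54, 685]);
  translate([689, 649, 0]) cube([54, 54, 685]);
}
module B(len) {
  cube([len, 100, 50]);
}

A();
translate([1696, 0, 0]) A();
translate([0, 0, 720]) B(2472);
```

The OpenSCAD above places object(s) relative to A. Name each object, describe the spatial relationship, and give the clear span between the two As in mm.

Second table starts at x = 1696; first ends at x = 776; clear span = 1696 − 776 = 920 mm.

A is a table. B is a beam. A beam spans the tops of two tables. The clear span between the two tables is 920 mm.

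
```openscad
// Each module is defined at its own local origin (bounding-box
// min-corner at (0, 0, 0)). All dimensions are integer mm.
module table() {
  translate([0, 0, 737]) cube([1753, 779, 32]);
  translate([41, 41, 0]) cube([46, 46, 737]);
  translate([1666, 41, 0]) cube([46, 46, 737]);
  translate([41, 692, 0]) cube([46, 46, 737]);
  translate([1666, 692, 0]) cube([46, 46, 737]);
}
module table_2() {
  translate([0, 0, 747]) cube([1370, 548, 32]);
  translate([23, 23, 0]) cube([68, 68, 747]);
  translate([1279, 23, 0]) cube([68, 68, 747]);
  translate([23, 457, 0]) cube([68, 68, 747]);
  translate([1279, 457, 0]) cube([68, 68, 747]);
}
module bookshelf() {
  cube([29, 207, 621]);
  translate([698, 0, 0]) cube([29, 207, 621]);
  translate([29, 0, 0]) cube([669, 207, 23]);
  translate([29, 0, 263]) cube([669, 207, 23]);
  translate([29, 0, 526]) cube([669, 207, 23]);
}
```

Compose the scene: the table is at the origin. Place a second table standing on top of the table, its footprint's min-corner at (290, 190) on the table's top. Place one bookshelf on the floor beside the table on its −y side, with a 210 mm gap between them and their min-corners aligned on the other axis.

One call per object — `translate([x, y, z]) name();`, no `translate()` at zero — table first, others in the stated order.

table();
translate([290, 190, 769]) table_2();
translate([0, -417, 0]) bookshelf();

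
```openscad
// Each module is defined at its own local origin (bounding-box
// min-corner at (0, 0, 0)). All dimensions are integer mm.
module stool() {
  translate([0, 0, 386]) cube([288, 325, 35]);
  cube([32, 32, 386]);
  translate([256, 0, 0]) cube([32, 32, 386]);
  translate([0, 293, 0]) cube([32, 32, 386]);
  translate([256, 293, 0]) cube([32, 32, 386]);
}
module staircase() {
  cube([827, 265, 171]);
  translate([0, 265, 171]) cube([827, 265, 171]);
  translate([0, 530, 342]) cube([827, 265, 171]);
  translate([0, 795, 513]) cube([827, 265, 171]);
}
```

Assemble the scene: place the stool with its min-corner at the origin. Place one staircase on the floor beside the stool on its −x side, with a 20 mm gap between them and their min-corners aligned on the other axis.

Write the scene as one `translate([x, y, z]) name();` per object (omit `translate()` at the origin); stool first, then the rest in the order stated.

stool();
translate([-847, 0, 0]) staircase();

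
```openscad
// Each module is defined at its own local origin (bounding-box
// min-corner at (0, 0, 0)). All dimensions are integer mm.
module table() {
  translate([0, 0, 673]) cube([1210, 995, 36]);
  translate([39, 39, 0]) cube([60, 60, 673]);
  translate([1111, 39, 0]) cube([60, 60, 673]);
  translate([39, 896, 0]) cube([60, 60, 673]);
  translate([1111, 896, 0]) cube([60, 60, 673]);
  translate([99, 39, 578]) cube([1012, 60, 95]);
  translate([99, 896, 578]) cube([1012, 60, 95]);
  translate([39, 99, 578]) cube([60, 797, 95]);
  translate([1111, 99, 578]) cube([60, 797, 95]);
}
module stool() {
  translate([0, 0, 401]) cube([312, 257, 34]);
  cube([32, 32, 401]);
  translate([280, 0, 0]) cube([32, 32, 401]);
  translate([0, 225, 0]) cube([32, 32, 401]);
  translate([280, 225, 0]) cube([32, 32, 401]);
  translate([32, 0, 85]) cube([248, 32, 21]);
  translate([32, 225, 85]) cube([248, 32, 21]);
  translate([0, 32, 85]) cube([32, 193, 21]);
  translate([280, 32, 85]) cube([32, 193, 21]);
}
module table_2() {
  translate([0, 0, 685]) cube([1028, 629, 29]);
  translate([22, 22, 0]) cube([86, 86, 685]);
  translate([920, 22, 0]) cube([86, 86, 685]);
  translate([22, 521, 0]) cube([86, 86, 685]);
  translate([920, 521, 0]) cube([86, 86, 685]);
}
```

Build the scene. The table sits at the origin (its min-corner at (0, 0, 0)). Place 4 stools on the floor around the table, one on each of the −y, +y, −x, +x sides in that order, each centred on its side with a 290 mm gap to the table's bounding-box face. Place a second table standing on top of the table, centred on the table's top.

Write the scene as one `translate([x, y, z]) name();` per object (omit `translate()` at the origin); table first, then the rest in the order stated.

table();
translate([449, -547, 0]) stool();
translate([449, 1285, 0]) stool();
translate([-602, 369, 0]) stool();
translate([1500, 369, 0]) stool();
translate([91, 183, 709]) table_2();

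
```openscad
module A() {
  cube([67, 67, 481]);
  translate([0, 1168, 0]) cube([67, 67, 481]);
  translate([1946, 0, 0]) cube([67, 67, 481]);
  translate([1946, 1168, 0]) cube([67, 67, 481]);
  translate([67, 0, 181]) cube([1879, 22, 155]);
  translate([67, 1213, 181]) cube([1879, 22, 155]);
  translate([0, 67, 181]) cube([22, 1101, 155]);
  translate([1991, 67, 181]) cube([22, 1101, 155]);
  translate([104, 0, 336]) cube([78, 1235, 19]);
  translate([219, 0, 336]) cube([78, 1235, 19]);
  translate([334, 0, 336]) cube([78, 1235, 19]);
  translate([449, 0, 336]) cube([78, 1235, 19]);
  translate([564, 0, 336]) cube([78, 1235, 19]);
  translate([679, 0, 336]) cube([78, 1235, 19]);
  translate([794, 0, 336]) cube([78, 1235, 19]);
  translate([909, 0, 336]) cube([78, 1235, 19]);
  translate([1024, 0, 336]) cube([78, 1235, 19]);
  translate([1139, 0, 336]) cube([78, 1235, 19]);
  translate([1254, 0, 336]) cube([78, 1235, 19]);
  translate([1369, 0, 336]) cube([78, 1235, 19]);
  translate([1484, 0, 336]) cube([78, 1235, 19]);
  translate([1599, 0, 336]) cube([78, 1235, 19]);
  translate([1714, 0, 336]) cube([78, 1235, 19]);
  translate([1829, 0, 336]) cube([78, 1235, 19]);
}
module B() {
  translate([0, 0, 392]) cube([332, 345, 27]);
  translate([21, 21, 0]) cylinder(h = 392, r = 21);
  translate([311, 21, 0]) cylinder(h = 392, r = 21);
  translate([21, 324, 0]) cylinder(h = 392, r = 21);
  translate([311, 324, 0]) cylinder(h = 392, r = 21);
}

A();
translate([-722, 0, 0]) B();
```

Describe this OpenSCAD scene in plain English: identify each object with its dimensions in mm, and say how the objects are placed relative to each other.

A is a bed frame 2013 mm long (x) by 1235 mm wide (y). Four 67×67 mm corner posts, 481 mm tall, at the corners of the footprint. Four rails of 22 mm thickness and 155 mm height run between adjacent posts with their undersides at z = 181 mm, their outer faces flush with the outside of the frame (the two x-running rails run between the posts' inner faces; the two y-running rails run between the posts' inner faces). 16 slats, each 78 mm wide (x) and 19 mm thick, lie across the top of the two x-running rails, running the full 1235 mm width of the frame in y; the slats are evenly spaced along x between the inner faces of the end posts with equal gaps (rounded down to the nearest mm) at the −x end and between each pair — any rounding remainder accumulates at the +x end.

B is a simple wooden stool: a rectangular seat 332 mm (x) by 345 mm (y), 27 mm thick, top face at z = 419 mm, on four round legs, each 42 mm in diameter. The legs rest on z = 0, each leg's axis is inset half a diameter from the nearest pair of seat edges (so the leg's bounding box is flush with the corner).

The stool is on the floor beside the bed frame on its −x side.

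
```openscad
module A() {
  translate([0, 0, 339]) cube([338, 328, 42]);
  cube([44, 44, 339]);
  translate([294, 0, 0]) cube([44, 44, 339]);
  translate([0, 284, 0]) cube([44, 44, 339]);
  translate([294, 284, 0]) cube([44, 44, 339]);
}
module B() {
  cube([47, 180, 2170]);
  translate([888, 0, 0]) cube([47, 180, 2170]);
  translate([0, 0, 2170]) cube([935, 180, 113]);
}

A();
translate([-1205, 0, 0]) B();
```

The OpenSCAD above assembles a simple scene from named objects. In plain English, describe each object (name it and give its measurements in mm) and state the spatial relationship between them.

A is a four-legged stool. The seat is 338×328 mm, 42 mm thick, top at z = 381 mm. It stands on four square legs, each 44×44 mm in cross-section, from z = 0 to the seat underside, each flush with a corner of the seat.

B is a rectangular door frame: two vertical jambs of 47×180 mm section, 2170 mm tall, with a clear opening 841 mm wide between their inner faces. A header 113 mm tall and 180 mm deep lies on top of the jambs and spans the full outside width.

The door frame is on the floor beside the stool on its −x side.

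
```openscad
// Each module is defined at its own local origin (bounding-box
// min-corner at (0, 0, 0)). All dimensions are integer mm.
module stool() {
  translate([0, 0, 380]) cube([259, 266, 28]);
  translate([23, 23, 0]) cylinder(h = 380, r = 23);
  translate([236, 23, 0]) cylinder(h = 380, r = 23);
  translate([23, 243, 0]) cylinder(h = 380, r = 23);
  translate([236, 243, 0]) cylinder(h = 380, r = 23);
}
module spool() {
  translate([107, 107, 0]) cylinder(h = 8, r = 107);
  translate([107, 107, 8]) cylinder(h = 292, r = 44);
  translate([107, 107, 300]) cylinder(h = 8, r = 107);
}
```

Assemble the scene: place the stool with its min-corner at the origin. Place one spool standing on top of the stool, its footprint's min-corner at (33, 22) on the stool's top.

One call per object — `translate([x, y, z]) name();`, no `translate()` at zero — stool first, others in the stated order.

stool();
translate([33, 22, 408]) spool();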